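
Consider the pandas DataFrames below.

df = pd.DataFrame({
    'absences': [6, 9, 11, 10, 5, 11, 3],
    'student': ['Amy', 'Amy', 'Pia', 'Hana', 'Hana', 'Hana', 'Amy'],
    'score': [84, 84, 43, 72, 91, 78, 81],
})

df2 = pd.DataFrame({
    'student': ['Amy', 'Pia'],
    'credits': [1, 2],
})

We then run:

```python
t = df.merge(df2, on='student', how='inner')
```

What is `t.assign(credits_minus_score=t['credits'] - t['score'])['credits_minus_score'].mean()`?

-71.75

merge on 'student' (how='inner') → 4 rows:
   absences student  score  credits
0         6     Amy     84        1
1         9     Amy     84        1
2        11     Pia     43        2
3         3     Amy     81        1
add column credits_minus_score = t['credits'] - t['score']:
   absences student  score  credits  credits_minus_score
0         6     Amy     84        1                  -83
1         9     Amy     84        1                  -83
2        11     Pia     43        2                  -41
3         3     Amy     81        1                  -80
Then the mean of column 'credits_minus_score': -71.75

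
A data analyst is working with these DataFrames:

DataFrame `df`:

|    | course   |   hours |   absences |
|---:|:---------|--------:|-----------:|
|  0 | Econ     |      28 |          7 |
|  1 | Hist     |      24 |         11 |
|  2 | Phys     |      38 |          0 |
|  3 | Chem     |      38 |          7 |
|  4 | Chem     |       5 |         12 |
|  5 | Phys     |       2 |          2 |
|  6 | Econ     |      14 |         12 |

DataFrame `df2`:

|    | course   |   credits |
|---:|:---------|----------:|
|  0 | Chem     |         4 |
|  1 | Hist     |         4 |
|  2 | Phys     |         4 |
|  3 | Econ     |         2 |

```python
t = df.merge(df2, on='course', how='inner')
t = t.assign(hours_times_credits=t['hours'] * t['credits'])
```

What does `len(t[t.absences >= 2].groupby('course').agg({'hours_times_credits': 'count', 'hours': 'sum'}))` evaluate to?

merge on 'course' (how='inner') → 7 rows:
  course  hours  absences  credits
0   Econ     28         7        2
1   Hist     24        11        4
2   Phys     38         0        4
3   Chem     38         7        4
4   Chem      5        12        4
5   Phys      2         2        4
6   Econ     14        12        2
add column hours_times_credits = t['hours'] * t['credits']:
  course  hours  absences  credits  hours_times_credits
0   Econ     28         7        2                   56
1   Hist     24        11        4                   96
2   Phys     38         0        4                  152
3   Chem     38         7        4                  152
4   Chem      5        12        4                   20
5   Phys      2         2        4                    8
6   Econ     14        12        2                   28
filter rows where absences >= 2:
  course  hours  absences  credits  hours_times_credits
0   Econ     28         7        2                   56
1   Hist     24        11        4                   96
3   Chem     38         7        4                  152
4   Chem      5        12        4                   20
5   Phys      2         2        4                    8
6   Econ     14        12        2                   28
group by course: count(hours_times_credits), sum(hours):
        hours_times_credits  hours
course                            
Chem                      2     43
Econ                      2     42
Hist                      1     24
Phys                      1      2
So agg({'hours_times_credits': 'count', 'hours': 'sum'})) = 4.

4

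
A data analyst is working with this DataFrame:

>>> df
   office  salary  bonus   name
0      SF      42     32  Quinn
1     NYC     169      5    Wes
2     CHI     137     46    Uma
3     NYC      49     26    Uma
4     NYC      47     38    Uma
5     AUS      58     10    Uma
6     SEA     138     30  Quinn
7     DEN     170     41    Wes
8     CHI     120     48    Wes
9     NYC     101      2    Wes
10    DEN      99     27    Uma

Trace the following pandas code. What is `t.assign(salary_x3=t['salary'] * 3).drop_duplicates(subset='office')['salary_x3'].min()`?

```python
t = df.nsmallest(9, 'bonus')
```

take 9 rows with smallest bonus:
   office  salary  bonus   name
9     NYC     101      2    Wes
1     NYC     169      5    Wes
5     AUS      58     10    Uma
3     NYC      49     26    Uma
10    DEN      99     27    Uma
6     SEA     138     30  Quinn
0      SF      42     32  Quinn
4     NYC      47     38    Uma
7     DEN     170     41    Wes
add column salary_x3 = t['salary'] * 3:
   office  salary  bonus   name  salary_x3
9     NYC     101      2    Wes        303
1     NYC     169      5    Wes        507
5     AUS      58     10    Uma        174
3     NYC      49     26    Uma        147
10    DEN      99     27    Uma        297
6     SEA     138     30  Quinn        414
0      SF      42     32  Quinn        126
4     NYC      47     38    Uma        141
7     DEN     170     41    Wes        510
drop duplicate office (keep=first):
   office  salary  bonus   name  salary_x3
9     NYC     101      2    Wes        303
5     AUS      58     10    Uma        174
10    DEN      99     27    Uma        297
6     SEA     138     30  Quinn        414
0      SF      42     32  Quinn        126
So min() = 126.

126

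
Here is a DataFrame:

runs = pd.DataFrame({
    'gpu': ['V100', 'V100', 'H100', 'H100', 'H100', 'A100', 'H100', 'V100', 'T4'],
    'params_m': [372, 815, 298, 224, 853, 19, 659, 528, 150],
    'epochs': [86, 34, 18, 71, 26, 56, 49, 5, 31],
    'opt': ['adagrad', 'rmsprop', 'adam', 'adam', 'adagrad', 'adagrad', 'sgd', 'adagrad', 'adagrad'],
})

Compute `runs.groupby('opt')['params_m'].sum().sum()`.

group by opt, sum of params_m:
opt
adagrad    1922
adam        522
rmsprop     815
sgd         659
Name: params_m, dtype: int64
So sum() = 3918.

3918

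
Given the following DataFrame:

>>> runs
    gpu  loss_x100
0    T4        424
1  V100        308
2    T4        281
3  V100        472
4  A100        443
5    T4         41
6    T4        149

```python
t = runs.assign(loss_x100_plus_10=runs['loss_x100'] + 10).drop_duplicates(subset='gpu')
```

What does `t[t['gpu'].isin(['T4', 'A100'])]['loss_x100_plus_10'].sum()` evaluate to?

add column loss_x100_plus_10 = runs['loss_x100'] + 10:
    gpu  loss_x100  loss_x100_plus_10
0    T4        424                434
1  V100        308                318
2    T4        281                291
3  V100        472                482
4  A100        443                453
5    T4         41                 51
6    T4        149                159
drop duplicate gpu (keep=first):
    gpu  loss_x100  loss_x100_plus_10
0    T4        424                434
1  V100        308                318
4  A100        443                453
filter rows where gpu in ['T4', 'A100']:
    gpu  loss_x100  loss_x100_plus_10
0    T4        424                434
4  A100        443                453
Finally, sum of column 'loss_x100_plus_10' = 887.

887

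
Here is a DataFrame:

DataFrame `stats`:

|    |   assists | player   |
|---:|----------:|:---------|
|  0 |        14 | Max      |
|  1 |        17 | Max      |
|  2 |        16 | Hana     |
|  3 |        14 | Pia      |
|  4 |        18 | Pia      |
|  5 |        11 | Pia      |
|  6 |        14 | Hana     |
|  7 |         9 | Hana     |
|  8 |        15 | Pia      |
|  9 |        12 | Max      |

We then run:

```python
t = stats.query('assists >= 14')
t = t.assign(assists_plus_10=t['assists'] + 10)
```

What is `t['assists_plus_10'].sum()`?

filter rows where assists >= 14:
   assists player
0       14    Max
1       17    Max
2       16   Hana
3       14    Pia
4       18    Pia
6       14   Hana
8       15    Pia
add column assists_plus_10 = t['assists'] + 10:
   assists player  assists_plus_10
0       14    Max               24
1       17    Max               27
2       16   Hana               26
3       14    Pia               24
4       18    Pia               28
6       14   Hana               24
8       15    Pia               25
sum of column 'assists_plus_10' → 178

178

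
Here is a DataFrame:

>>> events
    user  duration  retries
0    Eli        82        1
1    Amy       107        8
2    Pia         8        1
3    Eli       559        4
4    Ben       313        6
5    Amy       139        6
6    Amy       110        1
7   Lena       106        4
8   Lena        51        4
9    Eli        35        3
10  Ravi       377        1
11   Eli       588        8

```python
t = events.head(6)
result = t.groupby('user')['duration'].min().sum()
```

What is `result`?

510

take first 6 rows:
  user  duration  retries
0  Eli        82        1
1  Amy       107        8
2  Pia         8        1
3  Eli       559        4
4  Ben       313        6
5  Amy       139        6
group by user, min of duration:
user
Amy    107
Ben    313
Eli     82
Pia      8
Name: duration, dtype: int64
sum of the resulting series → 510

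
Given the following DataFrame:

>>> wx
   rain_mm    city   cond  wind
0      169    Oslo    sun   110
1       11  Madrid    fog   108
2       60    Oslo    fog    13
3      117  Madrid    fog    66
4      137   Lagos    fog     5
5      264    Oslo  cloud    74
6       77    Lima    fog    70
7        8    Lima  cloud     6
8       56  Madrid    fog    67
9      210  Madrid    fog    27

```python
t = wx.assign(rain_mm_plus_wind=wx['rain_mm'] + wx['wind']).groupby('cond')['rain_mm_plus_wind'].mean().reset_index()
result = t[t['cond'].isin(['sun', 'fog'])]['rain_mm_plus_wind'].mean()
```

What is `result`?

212.642857143

add column rain_mm_plus_wind = wx['rain_mm'] + wx['wind']:
   rain_mm    city   cond  wind  rain_mm_plus_wind
0      169    Oslo    sun   110                279
1       11  Madrid    fog   108                119
2       60    Oslo    fog    13                 73
3      117  Madrid    fog    66                183
4      137   Lagos    fog     5                142
5      264    Oslo  cloud    74                338
6       77    Lima    fog    70                147
7        8    Lima  cloud     6                 14
8       56  Madrid    fog    67                123
9      210  Madrid    fog    27                237
group by cond, mean of rain_mm_plus_wind:
cond
cloud    176.000000
fog      146.285714
sun      279.000000
Name: rain_mm_plus_wind, dtype: float64
reset_index():
    cond  rain_mm_plus_wind
0  cloud         176.000000
1    fog         146.285714
2    sun         279.000000
filter rows where cond in ['sun', 'fog']:
  cond  rain_mm_plus_wind
1  fog         146.285714
2  sun         279.000000
mean of column 'rain_mm_plus_wind' → 212.642857143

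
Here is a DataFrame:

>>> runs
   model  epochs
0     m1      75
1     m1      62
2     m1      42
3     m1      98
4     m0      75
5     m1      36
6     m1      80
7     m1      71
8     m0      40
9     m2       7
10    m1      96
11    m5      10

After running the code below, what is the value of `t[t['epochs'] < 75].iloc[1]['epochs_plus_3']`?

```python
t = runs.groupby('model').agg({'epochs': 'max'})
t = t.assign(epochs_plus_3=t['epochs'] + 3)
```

group by model, max of epochs:
       epochs
model        
m0         75
m1         98
m2          7
m5         10
add column epochs_plus_3 = t['epochs'] + 3:
       epochs  epochs_plus_3
model                       
m0         75             78
m1         98            101
m2          7             10
m5         10             13
filter rows where epochs < 75:
       epochs  epochs_plus_3
model                       
m2          7             10
m5         10             13
Hence 13.

13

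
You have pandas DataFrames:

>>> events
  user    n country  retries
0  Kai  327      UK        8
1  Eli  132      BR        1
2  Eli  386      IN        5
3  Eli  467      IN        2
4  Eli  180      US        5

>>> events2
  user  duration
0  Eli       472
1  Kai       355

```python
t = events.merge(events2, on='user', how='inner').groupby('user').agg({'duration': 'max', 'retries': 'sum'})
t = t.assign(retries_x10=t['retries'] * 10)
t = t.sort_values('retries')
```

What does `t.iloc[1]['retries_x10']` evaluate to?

merge on 'user' (how='inner') → 5 rows:
  user    n country  retries  duration
0  Kai  327      UK        8       355
1  Eli  132      BR        1       472
2  Eli  386      IN        5       472
3  Eli  467      IN        2       472
4  Eli  180      US        5       472
group by user: max(duration), sum(retries):
      duration  retries
user                   
Eli        472       13
Kai        355        8
add column retries_x10 = t['retries'] * 10:
      duration  retries  retries_x10
user                                
Eli        472       13          130
Kai        355        8           80
sort by retries:
      duration  retries  retries_x10
user                                
Kai        355        8           80
Eli        472       13          130
value at position 1, column 'retries_x10' → 130

130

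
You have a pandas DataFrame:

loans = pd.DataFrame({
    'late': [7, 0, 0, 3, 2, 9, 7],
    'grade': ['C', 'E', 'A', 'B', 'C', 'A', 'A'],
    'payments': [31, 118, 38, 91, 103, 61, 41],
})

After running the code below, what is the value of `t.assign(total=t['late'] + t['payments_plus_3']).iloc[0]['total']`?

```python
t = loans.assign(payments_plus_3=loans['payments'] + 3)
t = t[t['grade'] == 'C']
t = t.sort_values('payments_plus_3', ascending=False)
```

108

add column payments_plus_3 = loans['payments'] + 3:
   late grade  payments  payments_plus_3
0     7     C        31               34
1     0     E       118              121
2     0     A        38               41
3     3     B        91               94
4     2     C       103              106
5     9     A        61               64
6     7     A        41               44
filter rows where grade == 'C':
   late grade  payments  payments_plus_3
0     7     C        31               34
4     2     C       103              106
sort by payments_plus_3 descending:
   late grade  payments  payments_plus_3
4     2     C       103              106
0     7     C        31               34
add column total = t['late'] + t['payments_plus_3']:
   late grade  payments  payments_plus_3  total
4     2     C       103              106    108
0     7     C        31               34     41
Finally, value at position 0, column 'total' = 108.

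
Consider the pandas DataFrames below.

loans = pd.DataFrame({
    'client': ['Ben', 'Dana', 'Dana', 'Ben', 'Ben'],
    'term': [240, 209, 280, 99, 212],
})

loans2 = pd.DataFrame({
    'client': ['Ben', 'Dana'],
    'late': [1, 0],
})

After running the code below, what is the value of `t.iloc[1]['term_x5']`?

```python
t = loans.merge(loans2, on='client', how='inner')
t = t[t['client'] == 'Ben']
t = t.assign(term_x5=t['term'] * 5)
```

495

merge on 'client' (how='inner') → 5 rows:
  client  term  late
0    Ben   240     1
1   Dana   209     0
2   Dana   280     0
3    Ben    99     1
4    Ben   212     1
filter rows where client == 'Ben':
  client  term  late
0    Ben   240     1
3    Ben    99     1
4    Ben   212     1
add column term_x5 = t['term'] * 5:
  client  term  late  term_x5
0    Ben   240     1     1200
3    Ben    99     1      495
4    Ben   212     1     1060
Finally, value at position 1, column 'term_x5' = 495.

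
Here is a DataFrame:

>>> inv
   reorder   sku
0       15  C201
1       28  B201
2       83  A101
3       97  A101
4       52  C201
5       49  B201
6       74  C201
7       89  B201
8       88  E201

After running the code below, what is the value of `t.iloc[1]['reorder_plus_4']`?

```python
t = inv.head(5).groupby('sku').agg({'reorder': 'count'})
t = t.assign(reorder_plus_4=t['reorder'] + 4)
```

5

take first 5 rows:
   reorder   sku
0       15  C201
1       28  B201
2       83  A101
3       97  A101
4       52  C201
group by sku, count of reorder:
      reorder
sku          
A101        2
B201        1
C201        2
add column reorder_plus_4 = t['reorder'] + 4:
      reorder  reorder_plus_4
sku                          
A101        2               6
B201        1               5
C201        2               6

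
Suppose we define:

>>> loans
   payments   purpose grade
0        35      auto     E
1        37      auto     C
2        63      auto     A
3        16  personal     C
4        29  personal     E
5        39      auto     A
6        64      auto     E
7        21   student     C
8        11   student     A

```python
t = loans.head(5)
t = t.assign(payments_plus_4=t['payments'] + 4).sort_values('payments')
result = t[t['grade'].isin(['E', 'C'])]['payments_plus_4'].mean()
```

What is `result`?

33.25

take first 5 rows:
   payments   purpose grade
0        35      auto     E
1        37      auto     C
2        63      auto     A
3        16  personal     C
4        29  personal     E
add column payments_plus_4 = t['payments'] + 4:
   payments   purpose grade  payments_plus_4
0        35      auto     E               39
1        37      auto     C               41
2        63      auto     A               67
3        16  personal     C               20
4        29  personal     E               33
sort by payments:
   payments   purpose grade  payments_plus_4
3        16  personal     C               20
4        29  personal     E               33
0        35      auto     E               39
1        37      auto     C               41
2        63      auto     A               67
filter rows where grade in ['E', 'C']:
   payments   purpose grade  payments_plus_4
3        16  personal     C               20
4        29  personal     E               33
0        35      auto     E               39
1        37      auto     C               41
Then the mean of column 'payments_plus_4': 33.25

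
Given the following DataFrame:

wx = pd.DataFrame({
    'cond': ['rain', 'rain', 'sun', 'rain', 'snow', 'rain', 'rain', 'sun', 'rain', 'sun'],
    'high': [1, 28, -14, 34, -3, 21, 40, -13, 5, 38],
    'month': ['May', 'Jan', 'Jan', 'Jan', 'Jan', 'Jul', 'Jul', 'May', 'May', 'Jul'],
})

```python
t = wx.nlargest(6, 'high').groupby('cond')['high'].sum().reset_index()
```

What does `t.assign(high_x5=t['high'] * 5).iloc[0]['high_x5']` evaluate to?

take 6 rows with largest high:
   cond  high month
6  rain    40   Jul
9   sun    38   Jul
3  rain    34   Jan
1  rain    28   Jan
5  rain    21   Jul
8  rain     5   May
group by cond, sum of high:
cond
rain    128
sun      38
Name: high, dtype: int64
reset_index():
   cond  high
0  rain   128
1   sun    38
add column high_x5 = t['high'] * 5:
   cond  high  high_x5
0  rain   128      640
1   sun    38      190
Finally, value at position 0, column 'high_x5' = 640.

640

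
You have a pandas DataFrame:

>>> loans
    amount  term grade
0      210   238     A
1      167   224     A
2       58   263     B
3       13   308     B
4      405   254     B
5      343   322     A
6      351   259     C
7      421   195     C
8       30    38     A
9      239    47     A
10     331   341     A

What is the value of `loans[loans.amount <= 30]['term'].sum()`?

filter rows where amount <= 30:
   amount  term grade
3      13   308     B
8      30    38     A
So sum() = 346.

346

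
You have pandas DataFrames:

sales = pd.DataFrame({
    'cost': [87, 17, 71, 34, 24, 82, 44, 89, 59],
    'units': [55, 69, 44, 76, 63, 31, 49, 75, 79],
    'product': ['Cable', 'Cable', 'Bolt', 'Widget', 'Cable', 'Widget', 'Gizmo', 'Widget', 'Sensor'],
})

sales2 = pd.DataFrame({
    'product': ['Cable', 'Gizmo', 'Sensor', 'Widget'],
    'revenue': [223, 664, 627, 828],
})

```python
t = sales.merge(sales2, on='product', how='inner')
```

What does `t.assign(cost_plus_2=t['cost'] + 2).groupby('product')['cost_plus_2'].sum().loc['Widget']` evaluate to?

merge on 'product' (how='inner') → 8 rows:
   cost  units product  revenue
0    87     55   Cable      223
1    17     69   Cable      223
2    34     76  Widget      828
3    24     63   Cable      223
4    82     31  Widget      828
5    44     49   Gizmo      664
6    89     75  Widget      828
7    59     79  Sensor      627
add column cost_plus_2 = t['cost'] + 2:
   cost  units product  revenue  cost_plus_2
0    87     55   Cable      223           89
1    17     69   Cable      223           19
2    34     76  Widget      828           36
3    24     63   Cable      223           26
4    82     31  Widget      828           84
5    44     49   Gizmo      664           46
6    89     75  Widget      828           91
7    59     79  Sensor      627           61
group by product, sum of cost_plus_2:
product
Cable     134
Gizmo      46
Sensor     61
Widget    211
Name: cost_plus_2, dtype: int64
So loc['Widget'] = 211.

211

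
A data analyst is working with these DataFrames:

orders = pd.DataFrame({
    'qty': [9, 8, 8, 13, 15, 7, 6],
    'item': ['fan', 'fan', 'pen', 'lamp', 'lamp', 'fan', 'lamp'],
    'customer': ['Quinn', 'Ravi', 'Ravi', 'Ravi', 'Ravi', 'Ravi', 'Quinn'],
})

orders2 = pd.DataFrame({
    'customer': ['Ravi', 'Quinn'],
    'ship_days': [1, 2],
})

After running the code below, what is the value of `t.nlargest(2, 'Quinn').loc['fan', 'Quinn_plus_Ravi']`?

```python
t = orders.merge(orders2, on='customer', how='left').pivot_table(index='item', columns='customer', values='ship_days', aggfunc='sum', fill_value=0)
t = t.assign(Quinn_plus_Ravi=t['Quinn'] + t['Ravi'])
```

merge on 'customer' (how='left') → 7 rows:
   qty  item customer  ship_days
0    9   fan    Quinn          2
1    8   fan     Ravi          1
2    8   pen     Ravi          1
3   13  lamp     Ravi          1
4   15  lamp     Ravi          1
5    7   fan     Ravi          1
6    6  lamp    Quinn          2
pivot: rows=item, cols=customer, sum(ship_days):
customer  Quinn  Ravi
item                 
fan           2     2
lamp          2     2
pen           0     1
add column Quinn_plus_Ravi = t['Quinn'] + t['Ravi']:
customer  Quinn  Ravi  Quinn_plus_Ravi
item                                  
fan           2     2                4
lamp          2     2                4
pen           0     1                1
take 2 rows with largest Quinn:
customer  Quinn  Ravi  Quinn_plus_Ravi
item                                  
fan           2     2                4
lamp          2     2                4
Taking the value at row 'fan', column 'Quinn_plus_Ravi' gives 4.

4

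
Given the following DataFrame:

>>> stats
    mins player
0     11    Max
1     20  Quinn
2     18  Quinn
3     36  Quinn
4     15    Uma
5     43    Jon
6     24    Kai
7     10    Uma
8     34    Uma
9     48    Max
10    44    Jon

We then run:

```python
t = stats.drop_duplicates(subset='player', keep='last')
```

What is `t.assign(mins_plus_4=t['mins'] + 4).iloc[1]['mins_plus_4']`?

28

drop duplicate player (keep=last):
    mins player
3     36  Quinn
6     24    Kai
8     34    Uma
9     48    Max
10    44    Jon
add column mins_plus_4 = t['mins'] + 4:
    mins player  mins_plus_4
3     36  Quinn           40
6     24    Kai           28
8     34    Uma           38
9     48    Max           52
10    44    Jon           48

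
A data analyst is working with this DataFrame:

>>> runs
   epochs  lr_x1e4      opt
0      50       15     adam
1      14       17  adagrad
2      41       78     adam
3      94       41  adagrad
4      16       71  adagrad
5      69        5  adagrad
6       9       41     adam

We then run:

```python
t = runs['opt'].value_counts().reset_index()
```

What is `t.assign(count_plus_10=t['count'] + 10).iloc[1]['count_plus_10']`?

value_counts of opt:
opt
adagrad    4
adam       3
Name: count, dtype: int64
reset_index():
       opt  count
0  adagrad      4
1     adam      3
add column count_plus_10 = t['count'] + 10:
       opt  count  count_plus_10
0  adagrad      4             14
1     adam      3             13

13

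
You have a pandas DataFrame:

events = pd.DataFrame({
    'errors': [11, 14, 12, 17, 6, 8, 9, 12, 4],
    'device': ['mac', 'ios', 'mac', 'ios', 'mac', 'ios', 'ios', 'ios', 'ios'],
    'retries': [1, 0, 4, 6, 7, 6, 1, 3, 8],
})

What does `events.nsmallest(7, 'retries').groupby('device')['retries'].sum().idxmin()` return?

take 7 rows with smallest retries:
   errors device  retries
1      14    ios        0
0      11    mac        1
6       9    ios        1
7      12    ios        3
2      12    mac        4
3      17    ios        6
5       8    ios        6
group by device, sum of retries:
device
ios    16
mac     5
Name: retries, dtype: int64

mac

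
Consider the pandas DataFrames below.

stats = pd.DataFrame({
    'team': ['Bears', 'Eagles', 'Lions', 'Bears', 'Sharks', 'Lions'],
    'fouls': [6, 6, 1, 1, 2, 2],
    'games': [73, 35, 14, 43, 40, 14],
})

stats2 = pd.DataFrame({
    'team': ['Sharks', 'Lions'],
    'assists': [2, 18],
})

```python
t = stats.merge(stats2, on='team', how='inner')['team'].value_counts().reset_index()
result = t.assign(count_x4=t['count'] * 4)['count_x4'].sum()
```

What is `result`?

merge on 'team' (how='inner') → 3 rows:
     team  fouls  games  assists
0   Lions      1     14       18
1  Sharks      2     40        2
2   Lions      2     14       18
value_counts of team:
team
Lions     2
Sharks    1
Name: count, dtype: int64
reset_index():
     team  count
0   Lions      2
1  Sharks      1
add column count_x4 = t['count'] * 4:
     team  count  count_x4
0   Lions      2         8
1  Sharks      1         4
The sum of column 'count_x4' is 12.

12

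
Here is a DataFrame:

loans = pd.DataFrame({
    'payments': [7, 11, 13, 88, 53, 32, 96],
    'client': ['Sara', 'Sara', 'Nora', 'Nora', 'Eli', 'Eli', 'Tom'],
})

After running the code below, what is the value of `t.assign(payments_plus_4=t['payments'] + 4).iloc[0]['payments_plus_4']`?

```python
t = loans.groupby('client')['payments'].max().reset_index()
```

57

group by client, max of payments:
client
Eli     53
Nora    88
Sara    11
Tom     96
Name: payments, dtype: int64
reset_index():
  client  payments
0    Eli        53
1   Nora        88
2   Sara        11
3    Tom        96
add column payments_plus_4 = t['payments'] + 4:
  client  payments  payments_plus_4
0    Eli        53               57
1   Nora        88               92
2   Sara        11               15
3    Tom        96              100
So iloc[0]['payments_plus_4'] = 57.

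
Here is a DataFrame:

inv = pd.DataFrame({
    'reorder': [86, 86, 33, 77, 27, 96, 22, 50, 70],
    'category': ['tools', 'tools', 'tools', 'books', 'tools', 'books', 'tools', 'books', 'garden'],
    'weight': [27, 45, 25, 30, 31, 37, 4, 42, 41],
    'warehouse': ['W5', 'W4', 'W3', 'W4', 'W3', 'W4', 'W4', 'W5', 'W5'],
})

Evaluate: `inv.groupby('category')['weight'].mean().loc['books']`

36.3333333333

group by category, mean of weight:
category
books     36.333333
garden    41.000000
tools     26.400000
Name: weight, dtype: float64
Then the value at index 'books': 36.3333333333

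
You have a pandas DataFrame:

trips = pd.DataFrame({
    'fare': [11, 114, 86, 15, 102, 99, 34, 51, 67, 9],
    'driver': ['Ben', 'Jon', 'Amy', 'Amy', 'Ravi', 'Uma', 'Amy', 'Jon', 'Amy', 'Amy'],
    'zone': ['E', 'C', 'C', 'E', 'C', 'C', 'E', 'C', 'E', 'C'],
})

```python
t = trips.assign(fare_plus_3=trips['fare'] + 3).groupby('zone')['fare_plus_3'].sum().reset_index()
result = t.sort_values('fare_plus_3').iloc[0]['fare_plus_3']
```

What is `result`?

139

add column fare_plus_3 = trips['fare'] + 3:
   fare driver zone  fare_plus_3
0    11    Ben    E           14
1   114    Jon    C          117
2    86    Amy    C           89
3    15    Amy    E           18
4   102   Ravi    C          105
5    99    Uma    C          102
6    34    Amy    E           37
7    51    Jon    C           54
8    67    Amy    E           70
9     9    Amy    C           12
group by zone, sum of fare_plus_3:
zone
C    479
E    139
Name: fare_plus_3, dtype: int64
reset_index():
  zone  fare_plus_3
0    C          479
1    E          139
sort by fare_plus_3:
  zone  fare_plus_3
1    E          139
0    C          479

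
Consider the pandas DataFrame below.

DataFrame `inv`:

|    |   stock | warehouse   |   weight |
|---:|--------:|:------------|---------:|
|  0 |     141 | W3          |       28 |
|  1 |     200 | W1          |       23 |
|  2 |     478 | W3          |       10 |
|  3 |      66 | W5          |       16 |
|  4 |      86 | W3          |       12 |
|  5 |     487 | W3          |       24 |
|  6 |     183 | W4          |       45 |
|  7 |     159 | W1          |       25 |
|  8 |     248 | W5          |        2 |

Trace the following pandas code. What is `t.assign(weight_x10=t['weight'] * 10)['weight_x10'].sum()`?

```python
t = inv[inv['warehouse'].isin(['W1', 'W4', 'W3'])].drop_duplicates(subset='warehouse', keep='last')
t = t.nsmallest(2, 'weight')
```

490

filter rows where warehouse in ['W1', 'W4', 'W3']:
   stock warehouse  weight
0    141        W3      28
1    200        W1      23
2    478        W3      10
4     86        W3      12
5    487        W3      24
6    183        W4      45
7    159        W1      25
drop duplicate warehouse (keep=last):
   stock warehouse  weight
5    487        W3      24
6    183        W4      45
7    159        W1      25
take 2 rows with smallest weight:
   stock warehouse  weight
5    487        W3      24
7    159        W1      25
add column weight_x10 = t['weight'] * 10:
   stock warehouse  weight  weight_x10
5    487        W3      24         240
7    159        W1      25         250
Then the sum of column 'weight_x10': 490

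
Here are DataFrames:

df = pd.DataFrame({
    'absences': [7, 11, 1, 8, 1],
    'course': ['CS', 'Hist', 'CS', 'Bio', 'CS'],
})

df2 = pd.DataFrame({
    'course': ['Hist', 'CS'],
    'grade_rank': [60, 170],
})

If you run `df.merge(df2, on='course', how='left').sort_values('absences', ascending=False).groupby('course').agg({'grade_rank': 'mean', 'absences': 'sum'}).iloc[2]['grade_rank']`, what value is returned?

merge on 'course' (how='left') → 5 rows:
   absences course  grade_rank
0         7     CS       170.0
1        11   Hist        60.0
2         1     CS       170.0
3         8    Bio         NaN
4         1     CS       170.0
sort by absences descending:
   absences course  grade_rank
1        11   Hist        60.0
3         8    Bio         NaN
0         7     CS       170.0
2         1     CS       170.0
4         1     CS       170.0
group by course: mean(grade_rank), sum(absences):
        grade_rank  absences
course                      
Bio            NaN         8
CS           170.0         9
Hist          60.0        11

60.0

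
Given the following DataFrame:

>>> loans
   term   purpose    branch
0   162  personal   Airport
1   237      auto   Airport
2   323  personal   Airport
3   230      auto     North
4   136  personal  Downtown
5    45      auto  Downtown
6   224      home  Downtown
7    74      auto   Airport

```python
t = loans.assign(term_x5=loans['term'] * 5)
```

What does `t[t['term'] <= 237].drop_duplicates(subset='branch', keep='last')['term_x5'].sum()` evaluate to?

2640

add column term_x5 = loans['term'] * 5:
   term   purpose    branch  term_x5
0   162  personal   Airport      810
1   237      auto   Airport     1185
2   323  personal   Airport     1615
3   230      auto     North     1150
4   136  personal  Downtown      680
5    45      auto  Downtown      225
6   224      home  Downtown     1120
7    74      auto   Airport      370
filter rows where term <= 237:
   term   purpose    branch  term_x5
0   162  personal   Airport      810
1   237      auto   Airport     1185
3   230      auto     North     1150
4   136  personal  Downtown      680
5    45      auto  Downtown      225
6   224      home  Downtown     1120
7    74      auto   Airport      370
drop duplicate branch (keep=last):
   term purpose    branch  term_x5
3   230    auto     North     1150
6   224    home  Downtown     1120
7    74    auto   Airport      370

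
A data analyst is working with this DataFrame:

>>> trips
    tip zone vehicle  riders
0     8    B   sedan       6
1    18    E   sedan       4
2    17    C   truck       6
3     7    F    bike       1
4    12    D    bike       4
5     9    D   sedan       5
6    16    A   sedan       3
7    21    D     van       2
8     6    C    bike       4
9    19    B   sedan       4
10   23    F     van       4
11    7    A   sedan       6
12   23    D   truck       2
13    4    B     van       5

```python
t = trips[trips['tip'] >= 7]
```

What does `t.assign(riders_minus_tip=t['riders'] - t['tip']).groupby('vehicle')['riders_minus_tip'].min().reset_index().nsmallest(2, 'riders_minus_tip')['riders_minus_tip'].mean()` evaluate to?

-20.0

filter rows where tip >= 7:
    tip zone vehicle  riders
0     8    B   sedan       6
1    18    E   sedan       4
2    17    C   truck       6
3     7    F    bike       1
4    12    D    bike       4
5     9    D   sedan       5
6    16    A   sedan       3
7    21    D     van       2
9    19    B   sedan       4
10   23    F     van       4
11    7    A   sedan       6
12   23    D   truck       2
add column riders_minus_tip = t['riders'] - t['tip']:
    tip zone vehicle  riders  riders_minus_tip
0     8    B   sedan       6                -2
1    18    E   sedan       4               -14
2    17    C   truck       6               -11
3     7    F    bike       1                -6
4    12    D    bike       4                -8
5     9    D   sedan       5                -4
6    16    A   sedan       3               -13
7    21    D     van       2               -19
9    19    B   sedan       4               -15
10   23    F     van       4               -19
11    7    A   sedan       6                -1
12   23    D   truck       2               -21
group by vehicle, min of riders_minus_tip:
vehicle
bike     -8
sedan   -15
truck   -21
van     -19
Name: riders_minus_tip, dtype: int64
reset_index():
  vehicle  riders_minus_tip
0    bike                -8
1   sedan               -15
2   truck               -21
3     van               -19
take 2 rows with smallest riders_minus_tip:
  vehicle  riders_minus_tip
2   truck               -21
3     van               -19
Taking the mean of column 'riders_minus_tip' gives -20.0.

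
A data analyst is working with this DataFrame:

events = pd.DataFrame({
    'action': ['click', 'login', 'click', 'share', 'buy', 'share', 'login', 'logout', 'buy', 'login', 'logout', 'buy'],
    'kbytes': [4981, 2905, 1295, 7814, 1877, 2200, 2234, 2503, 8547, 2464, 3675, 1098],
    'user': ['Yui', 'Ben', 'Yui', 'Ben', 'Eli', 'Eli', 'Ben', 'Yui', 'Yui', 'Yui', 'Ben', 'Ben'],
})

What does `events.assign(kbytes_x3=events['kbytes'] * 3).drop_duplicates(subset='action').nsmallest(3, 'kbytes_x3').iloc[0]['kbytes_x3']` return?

5631

add column kbytes_x3 = events['kbytes'] * 3:
    action  kbytes user  kbytes_x3
0    click    4981  Yui      14943
1    login    2905  Ben       8715
2    click    1295  Yui       3885
3    share    7814  Ben      23442
4      buy    1877  Eli       5631
5    share    2200  Eli       6600
6    login    2234  Ben       6702
7   logout    2503  Yui       7509
8      buy    8547  Yui      25641
9    login    2464  Yui       7392
10  logout    3675  Ben      11025
11     buy    1098  Ben       3294
drop duplicate action (keep=first):
   action  kbytes user  kbytes_x3
0   click    4981  Yui      14943
1   login    2905  Ben       8715
3   share    7814  Ben      23442
4     buy    1877  Eli       5631
7  logout    2503  Yui       7509
take 3 rows with smallest kbytes_x3:
   action  kbytes user  kbytes_x3
4     buy    1877  Eli       5631
7  logout    2503  Yui       7509
1   login    2905  Ben       8715
Taking the value at position 0, column 'kbytes_x3' gives 5631.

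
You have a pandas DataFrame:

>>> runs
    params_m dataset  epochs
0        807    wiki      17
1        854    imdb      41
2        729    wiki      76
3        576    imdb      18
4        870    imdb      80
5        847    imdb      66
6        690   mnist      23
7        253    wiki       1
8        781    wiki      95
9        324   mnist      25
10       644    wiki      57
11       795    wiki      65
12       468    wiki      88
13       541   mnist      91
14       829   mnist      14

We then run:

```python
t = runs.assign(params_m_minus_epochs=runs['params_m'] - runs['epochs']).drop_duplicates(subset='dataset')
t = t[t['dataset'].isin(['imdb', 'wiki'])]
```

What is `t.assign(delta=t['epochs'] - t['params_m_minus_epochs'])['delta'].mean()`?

-772.5

add column params_m_minus_epochs = runs['params_m'] - runs['epochs']:
    params_m dataset  epochs  params_m_minus_epochs
0        807    wiki      17                    790
1        854    imdb      41                    813
2        729    wiki      76                    653
3        576    imdb      18                    558
4        870    imdb      80                    790
5        847    imdb      66                    781
6        690   mnist      23                    667
7        253    wiki       1                    252
8        781    wiki      95                    686
9        324   mnist      25                    299
10       644    wiki      57                    587
11       795    wiki      65                    730
12       468    wiki      88                    380
13       541   mnist      91                    450
14       829   mnist      14                    815
drop duplicate dataset (keep=first):
   params_m dataset  epochs  params_m_minus_epochs
0       807    wiki      17                    790
1       854    imdb      41                    813
6       690   mnist      23                    667
filter rows where dataset in ['imdb', 'wiki']:
   params_m dataset  epochs  params_m_minus_epochs
0       807    wiki      17                    790
1       854    imdb      41                    813
add column delta = t['epochs'] - t['params_m_minus_epochs']:
   params_m dataset  epochs  params_m_minus_epochs  delta
0       807    wiki      17                    790   -773
1       854    imdb      41                    813   -772
Finally, mean of column 'delta' = -772.5.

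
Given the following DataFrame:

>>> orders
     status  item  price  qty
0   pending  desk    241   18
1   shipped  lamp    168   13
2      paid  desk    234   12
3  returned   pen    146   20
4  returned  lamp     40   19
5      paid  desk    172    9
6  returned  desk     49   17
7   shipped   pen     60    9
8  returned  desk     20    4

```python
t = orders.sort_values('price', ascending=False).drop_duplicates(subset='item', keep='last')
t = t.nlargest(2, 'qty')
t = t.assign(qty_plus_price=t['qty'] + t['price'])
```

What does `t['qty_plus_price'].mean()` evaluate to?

64.0

sort by price descending:
     status  item  price  qty
0   pending  desk    241   18
2      paid  desk    234   12
5      paid  desk    172    9
1   shipped  lamp    168   13
3  returned   pen    146   20
7   shipped   pen     60    9
6  returned  desk     49   17
4  returned  lamp     40   19
8  returned  desk     20    4
drop duplicate item (keep=last):
     status  item  price  qty
7   shipped   pen     60    9
4  returned  lamp     40   19
8  returned  desk     20    4
take 2 rows with largest qty:
     status  item  price  qty
4  returned  lamp     40   19
7   shipped   pen     60    9
add column qty_plus_price = t['qty'] + t['price']:
     status  item  price  qty  qty_plus_price
4  returned  lamp     40   19              59
7   shipped   pen     60    9              69
Reading off the mean of column 'qty_plus_price', we get 64.0.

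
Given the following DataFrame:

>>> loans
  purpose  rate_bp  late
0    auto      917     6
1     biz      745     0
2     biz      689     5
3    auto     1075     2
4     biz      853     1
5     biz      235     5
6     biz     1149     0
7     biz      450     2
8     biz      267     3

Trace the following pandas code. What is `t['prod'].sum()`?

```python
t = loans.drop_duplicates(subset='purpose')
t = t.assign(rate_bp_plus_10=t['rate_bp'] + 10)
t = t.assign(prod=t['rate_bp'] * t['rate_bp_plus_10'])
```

drop duplicate purpose (keep=first):
  purpose  rate_bp  late
0    auto      917     6
1     biz      745     0
add column rate_bp_plus_10 = t['rate_bp'] + 10:
  purpose  rate_bp  late  rate_bp_plus_10
0    auto      917     6              927
1     biz      745     0              755
add column prod = t['rate_bp'] * t['rate_bp_plus_10']:
  purpose  rate_bp  late  rate_bp_plus_10    prod
0    auto      917     6              927  850059
1     biz      745     0              755  562475
Then the sum of column 'prod': 1412534

1412534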